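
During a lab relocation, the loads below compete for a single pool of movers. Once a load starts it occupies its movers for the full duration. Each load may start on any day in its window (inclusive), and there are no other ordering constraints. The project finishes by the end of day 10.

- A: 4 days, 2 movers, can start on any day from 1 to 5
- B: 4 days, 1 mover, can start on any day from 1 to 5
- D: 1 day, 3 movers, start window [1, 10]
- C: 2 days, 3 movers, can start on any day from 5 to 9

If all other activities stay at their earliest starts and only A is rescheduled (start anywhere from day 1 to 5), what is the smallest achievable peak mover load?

5

A@1: d1:6  d2:3  d3:3  d4:3  d5:3  d6:3  d7:0  d8:0  d9:0  d10:0 → peak 6
A@2: d1:4  d2:3  d3:3  d4:3  d5:5  d6:3  d7:0  d8:0  d9:0  d10:0 → peak 5
A@3: d1:4  d2:1  d3:3  d4:3  d5:5  d6:5  d7:0  d8:0  d9:0  d10:0 → peak 5
A@4: d1:4  d2:1  d3:1  d4:3  d5:5  d6:5  d7:2  d8:0  d9:0  d10:0 → peak 5
A@5: d1:4  d2:1  d3:1  d4:1  d5:5  d6:5  d7:2  d8:2  d9:0  d10:0 → peak 5
Best is A@2, peak 5.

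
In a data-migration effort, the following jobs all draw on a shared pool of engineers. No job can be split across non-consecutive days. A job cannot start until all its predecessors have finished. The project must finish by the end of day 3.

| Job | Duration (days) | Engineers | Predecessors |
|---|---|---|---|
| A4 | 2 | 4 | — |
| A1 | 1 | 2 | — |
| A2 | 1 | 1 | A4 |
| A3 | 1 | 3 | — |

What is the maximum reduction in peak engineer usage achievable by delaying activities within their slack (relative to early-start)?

Early-start peak: d1:9  d2:4  d3:1 ⇒ 9.
Leveled (A4@1, A1@1, A2@3, A3@3): d1:6  d2:4  d3:4 ⇒ 6.
Reduction 9 − 6 = 3.

3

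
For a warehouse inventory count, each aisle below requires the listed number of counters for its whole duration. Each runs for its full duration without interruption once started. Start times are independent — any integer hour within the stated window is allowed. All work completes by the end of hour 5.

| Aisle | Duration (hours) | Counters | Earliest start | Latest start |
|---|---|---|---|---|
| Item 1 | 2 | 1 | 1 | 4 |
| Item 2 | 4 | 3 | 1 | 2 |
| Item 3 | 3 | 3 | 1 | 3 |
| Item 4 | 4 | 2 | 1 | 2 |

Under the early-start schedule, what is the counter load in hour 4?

At early start, hour 4 has: Item 2, Item 4.
Demand: 3 + 2 = 5.

5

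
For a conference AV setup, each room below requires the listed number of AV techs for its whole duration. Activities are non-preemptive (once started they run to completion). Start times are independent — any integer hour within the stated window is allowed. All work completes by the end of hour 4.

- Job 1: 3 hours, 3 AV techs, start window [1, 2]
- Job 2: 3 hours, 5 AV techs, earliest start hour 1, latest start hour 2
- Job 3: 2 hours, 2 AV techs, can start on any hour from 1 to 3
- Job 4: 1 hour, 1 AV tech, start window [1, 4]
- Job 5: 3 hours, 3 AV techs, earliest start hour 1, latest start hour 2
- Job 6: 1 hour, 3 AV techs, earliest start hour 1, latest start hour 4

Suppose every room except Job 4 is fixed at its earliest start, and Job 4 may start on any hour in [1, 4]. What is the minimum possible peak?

16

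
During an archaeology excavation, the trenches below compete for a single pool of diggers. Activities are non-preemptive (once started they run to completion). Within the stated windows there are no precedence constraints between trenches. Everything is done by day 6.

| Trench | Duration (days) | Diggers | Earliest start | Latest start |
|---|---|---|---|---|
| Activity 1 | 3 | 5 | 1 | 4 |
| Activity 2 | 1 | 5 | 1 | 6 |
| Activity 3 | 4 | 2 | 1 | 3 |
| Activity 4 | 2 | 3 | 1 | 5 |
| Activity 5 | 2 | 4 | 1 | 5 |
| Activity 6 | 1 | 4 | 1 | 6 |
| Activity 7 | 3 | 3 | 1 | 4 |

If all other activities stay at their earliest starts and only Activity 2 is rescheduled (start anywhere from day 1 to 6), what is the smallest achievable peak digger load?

Activity 2@1: d1:26  d2:17  d3:10  d4:2  d5:0  d6:0 → peak 26
Activity 2@2: d1:21  d2:22  d3:10  d4:2  d5:0  d6:0 → peak 22
Activity 2@3: d1:21  d2:17  d3:15  d4:2  d5:0  d6:0 → peak 21
Activity 2@4: d1:21  d2:17  d3:10  d4:7  d5:0  d6:0 → peak 21
Activity 2@5: d1:21  d2:17  d3:10  d4:2  d5:5  d6:0 → peak 21
Activity 2@6: d1:21  d2:17  d3:10  d4:2  d5:0  d6:5 → peak 21
Best is Activity 2@3, peak 21.

21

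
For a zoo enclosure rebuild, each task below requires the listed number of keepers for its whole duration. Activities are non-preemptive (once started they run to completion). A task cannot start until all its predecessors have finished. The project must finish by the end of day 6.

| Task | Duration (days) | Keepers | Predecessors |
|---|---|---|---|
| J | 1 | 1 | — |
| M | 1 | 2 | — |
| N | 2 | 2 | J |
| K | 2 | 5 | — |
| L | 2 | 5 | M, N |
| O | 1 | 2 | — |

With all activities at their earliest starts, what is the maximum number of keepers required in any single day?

Early-start schedule: J@1, M@1, N@2, K@1, L@4, O@1.
Load per day: day 1: 10, day 2: 7, day 3: 2, day 4: 5, day 5: 5, day 6: 0.
Peak is 10.

10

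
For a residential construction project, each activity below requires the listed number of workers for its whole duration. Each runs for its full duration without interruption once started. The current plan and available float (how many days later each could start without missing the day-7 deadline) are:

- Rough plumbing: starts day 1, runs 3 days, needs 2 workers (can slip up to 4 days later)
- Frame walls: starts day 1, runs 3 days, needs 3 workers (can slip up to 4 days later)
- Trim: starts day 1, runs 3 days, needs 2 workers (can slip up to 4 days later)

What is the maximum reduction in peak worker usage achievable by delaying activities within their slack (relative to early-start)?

3

Early-start peak: d1:7  d2:7  d3:7  d4:0  d5:0  d6:0  d7:0 ⇒ 7.
Leveled (Rough plumbing@1, Frame walls@4, Trim@1): d1:4  d2:4  d3:4  d4:3  d5:3  d6:3  d7:0 ⇒ 4.
Reduction 7 − 4 = 3.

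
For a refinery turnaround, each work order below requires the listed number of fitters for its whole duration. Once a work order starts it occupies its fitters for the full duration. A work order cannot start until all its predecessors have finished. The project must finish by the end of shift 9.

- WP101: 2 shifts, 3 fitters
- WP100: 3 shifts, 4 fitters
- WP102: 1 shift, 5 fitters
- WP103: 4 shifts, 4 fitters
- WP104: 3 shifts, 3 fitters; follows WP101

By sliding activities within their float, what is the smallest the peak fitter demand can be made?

7

Early-start (WP101@1, WP100@1, WP102@1, WP103@1, WP104@3) gives peak 16: s1:16  s2:11  s3:11  s4:7  s5:3  s6:0  s7:0  s8:0  s9:0.
Shift WP102→4, WP103→5, WP104→5.
Schedule WP101@1, WP100@1, WP102@4, WP103@5, WP104@5: s1:7  s2:7  s3:4  s4:5  s5:7  s6:7  s7:7  s8:4  s9:0 — peak 7.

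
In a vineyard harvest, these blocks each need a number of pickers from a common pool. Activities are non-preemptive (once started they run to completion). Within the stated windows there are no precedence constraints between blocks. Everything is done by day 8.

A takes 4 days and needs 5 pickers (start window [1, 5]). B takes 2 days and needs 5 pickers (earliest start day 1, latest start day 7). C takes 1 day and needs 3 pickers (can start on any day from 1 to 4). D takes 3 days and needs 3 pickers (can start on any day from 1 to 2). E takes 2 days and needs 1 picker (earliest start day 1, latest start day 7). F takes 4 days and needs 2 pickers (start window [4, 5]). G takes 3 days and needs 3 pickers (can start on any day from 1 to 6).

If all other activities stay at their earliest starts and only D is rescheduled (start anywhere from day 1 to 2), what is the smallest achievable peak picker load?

17

D@1: d1:20  d2:17  d3:11  d4:7  d5:2  d6:2  d7:2  d8:0 → peak 20
D@2: d1:17  d2:17  d3:11  d4:10  d5:2  d6:2  d7:2  d8:0 → peak 17
Best is D@2, peak 17.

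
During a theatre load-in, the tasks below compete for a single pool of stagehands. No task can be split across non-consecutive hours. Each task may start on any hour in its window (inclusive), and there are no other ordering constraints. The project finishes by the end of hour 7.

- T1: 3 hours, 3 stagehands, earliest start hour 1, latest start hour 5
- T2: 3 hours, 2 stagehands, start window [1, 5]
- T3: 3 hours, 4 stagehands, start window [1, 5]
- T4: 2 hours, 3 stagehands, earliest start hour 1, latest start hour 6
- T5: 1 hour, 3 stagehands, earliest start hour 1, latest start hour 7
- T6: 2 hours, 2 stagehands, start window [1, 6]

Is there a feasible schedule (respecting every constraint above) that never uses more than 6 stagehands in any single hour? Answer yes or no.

yes

Schedule T1@1, T2@3, T3@4, T4@1, T5@7, T6@6: h1:6  h2:6  h3:5  h4:6  h5:6  h6:6  h7:5 — peak 6 ≤ 6.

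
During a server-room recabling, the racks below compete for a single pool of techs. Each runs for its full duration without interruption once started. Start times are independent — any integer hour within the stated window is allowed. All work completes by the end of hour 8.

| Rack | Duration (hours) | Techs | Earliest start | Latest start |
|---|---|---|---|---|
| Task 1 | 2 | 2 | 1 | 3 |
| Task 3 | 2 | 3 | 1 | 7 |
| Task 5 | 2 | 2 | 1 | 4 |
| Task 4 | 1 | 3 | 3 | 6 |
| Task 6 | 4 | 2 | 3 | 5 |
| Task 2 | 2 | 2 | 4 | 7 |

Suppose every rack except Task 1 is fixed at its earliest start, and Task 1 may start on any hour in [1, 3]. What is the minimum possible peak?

7

Task 1@1: h1:7  h2:7  h3:5  h4:4  h5:4  h6:2  h7:0  h8:0 → peak 7
Task 1@2: h1:5  h2:7  h3:7  h4:4  h5:4  h6:2  h7:0  h8:0 → peak 7
Task 1@3: h1:5  h2:5  h3:7  h4:6  h5:4  h6:2  h7:0  h8:0 → peak 7
Best is Task 1@1, peak 7.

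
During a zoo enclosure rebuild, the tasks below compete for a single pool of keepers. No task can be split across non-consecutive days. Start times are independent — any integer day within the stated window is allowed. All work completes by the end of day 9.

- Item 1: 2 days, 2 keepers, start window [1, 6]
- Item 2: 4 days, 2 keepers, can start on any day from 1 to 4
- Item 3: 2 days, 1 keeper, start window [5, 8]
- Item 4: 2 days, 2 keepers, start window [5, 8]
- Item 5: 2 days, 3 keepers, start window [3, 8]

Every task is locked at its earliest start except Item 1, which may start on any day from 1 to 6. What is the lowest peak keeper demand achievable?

5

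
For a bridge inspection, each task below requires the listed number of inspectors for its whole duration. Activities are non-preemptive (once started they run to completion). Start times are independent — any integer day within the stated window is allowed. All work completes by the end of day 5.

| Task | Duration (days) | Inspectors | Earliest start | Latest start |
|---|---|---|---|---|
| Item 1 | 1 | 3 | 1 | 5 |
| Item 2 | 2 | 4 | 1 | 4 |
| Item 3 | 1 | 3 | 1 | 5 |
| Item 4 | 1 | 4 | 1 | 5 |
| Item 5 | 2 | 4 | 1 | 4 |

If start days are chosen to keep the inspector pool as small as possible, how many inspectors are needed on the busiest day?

Early-start (Item 1@1, Item 2@1, Item 3@1, Item 4@1, Item 5@1) gives peak 18: d1:18  d2:8  d3:0  d4:0  d5:0.
Shift Item 3→2, Item 4→3, Item 5→4.
Schedule Item 1@1, Item 2@1, Item 3@2, Item 4@3, Item 5@4: d1:7  d2:7  d3:4  d4:4  d5:4 — peak 7.

7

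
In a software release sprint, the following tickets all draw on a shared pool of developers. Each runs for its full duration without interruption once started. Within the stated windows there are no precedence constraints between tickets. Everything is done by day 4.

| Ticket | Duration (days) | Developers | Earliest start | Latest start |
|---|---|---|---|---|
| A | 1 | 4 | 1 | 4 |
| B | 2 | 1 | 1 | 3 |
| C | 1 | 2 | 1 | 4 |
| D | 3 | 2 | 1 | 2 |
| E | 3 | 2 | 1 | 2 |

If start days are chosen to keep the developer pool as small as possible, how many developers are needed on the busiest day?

6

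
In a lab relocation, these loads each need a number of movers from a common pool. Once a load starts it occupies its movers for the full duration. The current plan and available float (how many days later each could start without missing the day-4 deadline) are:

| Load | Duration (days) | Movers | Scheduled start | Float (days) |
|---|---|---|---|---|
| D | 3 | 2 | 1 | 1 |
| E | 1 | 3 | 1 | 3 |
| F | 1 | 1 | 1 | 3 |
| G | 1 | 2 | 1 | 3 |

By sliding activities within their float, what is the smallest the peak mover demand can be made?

Early-start (D@1, E@1, F@1, G@1) gives peak 8: d1:8  d2:2  d3:2  d4:0.
Shift E→4, G→2.
Schedule D@1, E@4, F@1, G@2: d1:3  d2:4  d3:2  d4:3 — peak 4.

4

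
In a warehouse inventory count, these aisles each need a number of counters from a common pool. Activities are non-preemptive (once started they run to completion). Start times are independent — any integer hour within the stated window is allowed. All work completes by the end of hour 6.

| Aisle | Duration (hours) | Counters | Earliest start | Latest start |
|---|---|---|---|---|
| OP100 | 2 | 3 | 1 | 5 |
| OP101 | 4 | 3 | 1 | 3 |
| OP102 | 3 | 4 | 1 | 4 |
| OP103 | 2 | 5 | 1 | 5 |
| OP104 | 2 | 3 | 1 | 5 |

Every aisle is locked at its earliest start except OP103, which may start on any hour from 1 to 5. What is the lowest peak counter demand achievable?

13

OP103@1: h1:18  h2:18  h3:7  h4:3  h5:0  h6:0 → peak 18
OP103@2: h1:13  h2:18  h3:12  h4:3  h5:0  h6:0 → peak 18
OP103@3: h1:13  h2:13  h3:12  h4:8  h5:0  h6:0 → peak 13
OP103@4: h1:13  h2:13  h3:7  h4:8  h5:5  h6:0 → peak 13
OP103@5: h1:13  h2:13  h3:7  h4:3  h5:5  h6:5 → peak 13
Best is OP103@3, peak 13.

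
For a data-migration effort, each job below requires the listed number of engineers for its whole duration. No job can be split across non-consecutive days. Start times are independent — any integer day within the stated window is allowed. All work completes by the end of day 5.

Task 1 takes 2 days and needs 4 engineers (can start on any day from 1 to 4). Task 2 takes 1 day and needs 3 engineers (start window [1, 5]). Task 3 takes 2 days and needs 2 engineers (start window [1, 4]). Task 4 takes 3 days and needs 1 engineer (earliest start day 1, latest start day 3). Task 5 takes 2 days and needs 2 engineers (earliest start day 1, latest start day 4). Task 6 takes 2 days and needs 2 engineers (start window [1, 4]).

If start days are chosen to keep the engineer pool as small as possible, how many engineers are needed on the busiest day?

Early-start (Task 1@1, Task 2@1, Task 3@1, Task 4@1, Task 5@1, Task 6@1) gives peak 14: d1:14  d2:11  d3:1  d4:0  d5:0.
Shift Task 2→3, Task 4→3, Task 5→3, Task 6→4.
Schedule Task 1@1, Task 2@3, Task 3@1, Task 4@3, Task 5@3, Task 6@4: d1:6  d2:6  d3:6  d4:5  d5:3 — peak 6.
Total engineer-days = 26 over 5 days ⇒ peak ≥ ⌈26/5⌉ = 6, so 6 is optimal.

6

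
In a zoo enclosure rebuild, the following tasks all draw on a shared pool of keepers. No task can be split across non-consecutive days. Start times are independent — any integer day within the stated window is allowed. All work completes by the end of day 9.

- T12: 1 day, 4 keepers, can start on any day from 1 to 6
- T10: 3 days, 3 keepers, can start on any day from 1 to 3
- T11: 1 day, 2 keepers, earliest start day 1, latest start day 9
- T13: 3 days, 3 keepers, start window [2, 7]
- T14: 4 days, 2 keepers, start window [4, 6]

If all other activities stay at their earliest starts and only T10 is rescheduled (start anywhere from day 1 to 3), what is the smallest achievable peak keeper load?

T10@1: d1:9  d2:6  d3:6  d4:5  d5:2  d6:2  d7:2  d8:0  d9:0 → peak 9
T10@2: d1:6  d2:6  d3:6  d4:8  d5:2  d6:2  d7:2  d8:0  d9:0 → peak 8
T10@3: d1:6  d2:3  d3:6  d4:8  d5:5  d6:2  d7:2  d8:0  d9:0 → peak 8
Best is T10@2, peak 8.

8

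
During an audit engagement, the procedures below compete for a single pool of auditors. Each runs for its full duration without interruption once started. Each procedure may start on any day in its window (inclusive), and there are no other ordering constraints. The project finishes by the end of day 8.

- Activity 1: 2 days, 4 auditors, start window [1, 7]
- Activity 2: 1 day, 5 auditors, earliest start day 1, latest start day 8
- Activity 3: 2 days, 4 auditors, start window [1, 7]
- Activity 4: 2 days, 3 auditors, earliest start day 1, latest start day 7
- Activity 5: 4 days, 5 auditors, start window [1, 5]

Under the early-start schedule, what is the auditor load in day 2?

At early start, day 2 has: Activity 1, Activity 3, Activity 4, Activity 5.
Demand: 4 + 4 + 3 + 5 = 16.

16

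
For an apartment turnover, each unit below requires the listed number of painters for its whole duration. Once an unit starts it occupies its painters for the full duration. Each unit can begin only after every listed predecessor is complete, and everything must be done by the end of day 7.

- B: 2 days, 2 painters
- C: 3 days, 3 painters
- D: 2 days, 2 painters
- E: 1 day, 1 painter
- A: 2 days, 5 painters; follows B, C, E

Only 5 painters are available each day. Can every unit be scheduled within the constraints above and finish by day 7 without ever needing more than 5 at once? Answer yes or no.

yes

Schedule B@1, C@1, D@3, E@4, A@5: d1:5  d2:5  d3:5  d4:3  d5:5  d6:5  d7:0 — peak 5 ≤ 5.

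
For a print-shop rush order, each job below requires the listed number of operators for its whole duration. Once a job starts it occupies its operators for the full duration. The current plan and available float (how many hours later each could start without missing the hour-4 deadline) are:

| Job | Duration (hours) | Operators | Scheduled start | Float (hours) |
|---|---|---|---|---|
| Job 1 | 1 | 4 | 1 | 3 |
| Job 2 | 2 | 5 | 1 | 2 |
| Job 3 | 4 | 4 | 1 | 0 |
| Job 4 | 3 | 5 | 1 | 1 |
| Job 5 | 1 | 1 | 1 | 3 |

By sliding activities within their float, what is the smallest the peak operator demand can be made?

14

Early-start (Job 1@1, Job 2@1, Job 3@1, Job 4@1, Job 5@1) gives peak 19: h1:19  h2:14  h3:9  h4:4.
Shift Job 4→2.
Schedule Job 1@1, Job 2@1, Job 3@1, Job 4@2, Job 5@1: h1:14  h2:14  h3:9  h4:9 — peak 14.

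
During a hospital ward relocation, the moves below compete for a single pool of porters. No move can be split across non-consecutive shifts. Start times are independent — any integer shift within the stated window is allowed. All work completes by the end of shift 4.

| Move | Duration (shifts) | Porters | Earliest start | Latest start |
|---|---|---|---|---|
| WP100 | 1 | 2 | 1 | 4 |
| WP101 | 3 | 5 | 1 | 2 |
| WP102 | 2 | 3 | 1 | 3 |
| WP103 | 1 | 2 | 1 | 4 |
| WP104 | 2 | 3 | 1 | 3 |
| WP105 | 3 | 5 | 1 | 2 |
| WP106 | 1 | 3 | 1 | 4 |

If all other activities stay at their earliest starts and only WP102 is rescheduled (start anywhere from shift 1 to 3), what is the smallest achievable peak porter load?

WP102@1: s1:23  s2:16  s3:10  s4:0 → peak 23
WP102@2: s1:20  s2:16  s3:13  s4:0 → peak 20
WP102@3: s1:20  s2:13  s3:13  s4:3 → peak 20
Best is WP102@2, peak 20.

20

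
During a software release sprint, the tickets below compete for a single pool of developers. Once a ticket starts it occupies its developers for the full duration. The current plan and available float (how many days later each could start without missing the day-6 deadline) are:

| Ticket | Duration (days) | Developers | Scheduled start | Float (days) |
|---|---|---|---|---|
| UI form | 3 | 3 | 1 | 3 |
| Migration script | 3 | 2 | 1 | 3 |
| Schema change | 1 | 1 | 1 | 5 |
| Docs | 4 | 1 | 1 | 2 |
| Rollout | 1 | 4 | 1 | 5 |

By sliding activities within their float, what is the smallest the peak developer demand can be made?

6

Early-start (UI form@1, Migration script@1, Schema change@1, Docs@1, Rollout@1) gives peak 11: d1:11  d2:6  d3:6  d4:1  d5:0  d6:0.
Shift Docs→2, Rollout→4.
Schedule UI form@1, Migration script@1, Schema change@1, Docs@2, Rollout@4: d1:6  d2:6  d3:6  d4:5  d5:1  d6:0 — peak 6.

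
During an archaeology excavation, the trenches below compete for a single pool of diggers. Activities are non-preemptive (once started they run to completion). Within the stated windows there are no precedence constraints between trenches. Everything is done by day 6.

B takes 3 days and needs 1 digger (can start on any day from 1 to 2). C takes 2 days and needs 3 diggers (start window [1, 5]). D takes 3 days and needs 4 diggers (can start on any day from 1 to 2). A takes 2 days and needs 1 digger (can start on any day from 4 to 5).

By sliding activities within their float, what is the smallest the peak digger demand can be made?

Early-start (B@1, C@1, D@1, A@4) gives peak 8: d1:8  d2:8  d3:5  d4:1  d5:1  d6:0.
Shift C→4.
Schedule B@1, C@4, D@1, A@4: d1:5  d2:5  d3:5  d4:4  d5:4  d6:0 — peak 5.

5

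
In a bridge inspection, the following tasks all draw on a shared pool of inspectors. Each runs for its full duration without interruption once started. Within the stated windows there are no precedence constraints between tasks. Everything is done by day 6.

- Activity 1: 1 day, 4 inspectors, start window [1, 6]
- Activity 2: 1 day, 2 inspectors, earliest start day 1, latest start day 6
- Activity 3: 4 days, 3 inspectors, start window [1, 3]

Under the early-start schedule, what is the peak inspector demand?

Early-start schedule: Activity 1@1, Activity 2@1, Activity 3@1.
Load per day: day 1: 9, day 2: 3, day 3: 3, day 4: 3, day 5: 0, day 6: 0.
Peak is 9.

9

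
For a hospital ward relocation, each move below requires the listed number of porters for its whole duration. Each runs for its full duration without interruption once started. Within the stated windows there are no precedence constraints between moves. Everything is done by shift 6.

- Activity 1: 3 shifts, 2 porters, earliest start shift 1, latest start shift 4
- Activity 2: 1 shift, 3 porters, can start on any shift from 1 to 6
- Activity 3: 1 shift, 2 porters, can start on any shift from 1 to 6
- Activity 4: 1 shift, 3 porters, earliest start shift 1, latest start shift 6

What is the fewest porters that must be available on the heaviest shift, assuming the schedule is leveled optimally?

Early-start (Activity 1@1, Activity 2@1, Activity 3@1, Activity 4@1) gives peak 10: s1:10  s2:2  s3:2  s4:0  s5:0  s6:0.
Shift Activity 2→4, Activity 3→5, Activity 4→6.
Schedule Activity 1@1, Activity 2@4, Activity 3@5, Activity 4@6: s1:2  s2:2  s3:2  s4:3  s5:2  s6:3 — peak 3.
Total porter-shifts = 14 over 6 shifts ⇒ peak ≥ ⌈14/6⌉ = 3, so 3 is optimal.

3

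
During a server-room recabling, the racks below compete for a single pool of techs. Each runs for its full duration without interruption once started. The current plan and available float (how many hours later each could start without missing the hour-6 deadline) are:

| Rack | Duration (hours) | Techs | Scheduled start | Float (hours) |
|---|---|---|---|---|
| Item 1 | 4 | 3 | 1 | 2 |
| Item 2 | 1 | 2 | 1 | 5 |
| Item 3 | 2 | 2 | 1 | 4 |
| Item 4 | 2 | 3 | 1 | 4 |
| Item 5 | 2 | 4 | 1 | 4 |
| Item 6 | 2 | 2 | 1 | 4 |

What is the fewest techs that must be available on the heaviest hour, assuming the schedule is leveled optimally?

7

Early-start (Item 1@1, Item 2@1, Item 3@1, Item 4@1, Item 5@1, Item 6@1) gives peak 16: h1:16  h2:14  h3:3  h4:3  h5:0  h6:0.
Shift Item 4→3, Item 5→5, Item 6→5.
Schedule Item 1@1, Item 2@1, Item 3@1, Item 4@3, Item 5@5, Item 6@5: h1:7  h2:5  h3:6  h4:6  h5:6  h6:6 — peak 7.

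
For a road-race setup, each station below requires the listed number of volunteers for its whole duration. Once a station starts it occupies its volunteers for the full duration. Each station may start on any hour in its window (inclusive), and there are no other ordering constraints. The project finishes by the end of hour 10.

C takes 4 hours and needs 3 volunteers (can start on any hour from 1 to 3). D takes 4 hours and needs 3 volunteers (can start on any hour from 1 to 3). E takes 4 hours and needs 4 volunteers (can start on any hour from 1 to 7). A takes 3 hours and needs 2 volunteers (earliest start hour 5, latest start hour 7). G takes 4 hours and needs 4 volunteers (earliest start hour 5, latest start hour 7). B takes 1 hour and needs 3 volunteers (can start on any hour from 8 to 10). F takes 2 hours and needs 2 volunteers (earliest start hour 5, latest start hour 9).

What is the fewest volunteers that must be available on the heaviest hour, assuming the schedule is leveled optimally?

Schedule C@1, D@1, E@1, A@5, G@5, B@8, F@5: h1:10  h2:10  h3:10  h4:10  h5:8  h6:8  h7:6  h8:7  h9:0  h10:0 — peak 10.

10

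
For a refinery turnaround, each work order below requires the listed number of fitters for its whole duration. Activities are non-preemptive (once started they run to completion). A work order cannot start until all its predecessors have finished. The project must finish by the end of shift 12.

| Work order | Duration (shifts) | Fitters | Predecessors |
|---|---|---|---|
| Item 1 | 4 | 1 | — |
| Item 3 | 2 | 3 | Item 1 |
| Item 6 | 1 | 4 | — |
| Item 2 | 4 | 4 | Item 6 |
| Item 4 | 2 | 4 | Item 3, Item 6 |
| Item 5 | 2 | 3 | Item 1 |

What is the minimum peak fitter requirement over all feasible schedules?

5

Early-start (Item 1@1, Item 3@5, Item 6@1, Item 2@2, Item 4@7, Item 5@5) gives peak 10: s1:5  s2:5  s3:5  s4:5  s5:10  s6:6  s7:4  s8:4  s9:0  s10:0  s11:0  s12:0.
Shift Item 3→6, Item 4→8, Item 5→10.
Schedule Item 1@1, Item 3@6, Item 6@1, Item 2@2, Item 4@8, Item 5@10: s1:5  s2:5  s3:5  s4:5  s5:4  s6:3  s7:3  s8:4  s9:4  s10:3  s11:3  s12:0 — peak 5.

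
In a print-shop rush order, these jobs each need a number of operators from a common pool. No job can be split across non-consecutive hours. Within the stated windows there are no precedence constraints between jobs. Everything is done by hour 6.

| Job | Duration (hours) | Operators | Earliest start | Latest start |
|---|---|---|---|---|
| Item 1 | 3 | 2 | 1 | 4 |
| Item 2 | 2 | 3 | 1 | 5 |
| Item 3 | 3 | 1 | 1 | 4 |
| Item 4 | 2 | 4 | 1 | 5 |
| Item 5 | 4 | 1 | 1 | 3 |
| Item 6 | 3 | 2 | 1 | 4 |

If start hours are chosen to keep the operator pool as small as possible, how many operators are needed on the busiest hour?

Early-start (Item 1@1, Item 2@1, Item 3@1, Item 4@1, Item 5@1, Item 6@1) gives peak 13: h1:13  h2:13  h3:6  h4:1  h5:0  h6:0.
Shift Item 4→4, Item 6→3.
Schedule Item 1@1, Item 2@1, Item 3@1, Item 4@4, Item 5@1, Item 6@3: h1:7  h2:7  h3:6  h4:7  h5:6  h6:0 — peak 7.

7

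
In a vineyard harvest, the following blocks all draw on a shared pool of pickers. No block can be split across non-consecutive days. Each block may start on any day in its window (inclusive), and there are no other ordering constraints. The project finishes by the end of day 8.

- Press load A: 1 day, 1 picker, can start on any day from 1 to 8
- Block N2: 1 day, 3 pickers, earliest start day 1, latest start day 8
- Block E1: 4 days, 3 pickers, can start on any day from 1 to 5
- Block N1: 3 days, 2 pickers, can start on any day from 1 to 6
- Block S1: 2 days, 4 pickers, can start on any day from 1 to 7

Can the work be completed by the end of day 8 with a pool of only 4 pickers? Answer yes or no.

no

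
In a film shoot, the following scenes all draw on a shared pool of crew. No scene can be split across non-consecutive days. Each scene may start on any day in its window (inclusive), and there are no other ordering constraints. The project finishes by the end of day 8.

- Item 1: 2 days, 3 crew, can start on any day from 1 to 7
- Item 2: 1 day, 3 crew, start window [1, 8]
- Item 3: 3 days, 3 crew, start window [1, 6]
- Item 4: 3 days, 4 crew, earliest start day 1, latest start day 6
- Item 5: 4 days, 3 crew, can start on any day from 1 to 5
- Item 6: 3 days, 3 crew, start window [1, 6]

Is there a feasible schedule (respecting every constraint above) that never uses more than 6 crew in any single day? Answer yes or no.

no

Total crew member-days = 51; over 8 days the average is 51/8 > 6, so some day must exceed 6.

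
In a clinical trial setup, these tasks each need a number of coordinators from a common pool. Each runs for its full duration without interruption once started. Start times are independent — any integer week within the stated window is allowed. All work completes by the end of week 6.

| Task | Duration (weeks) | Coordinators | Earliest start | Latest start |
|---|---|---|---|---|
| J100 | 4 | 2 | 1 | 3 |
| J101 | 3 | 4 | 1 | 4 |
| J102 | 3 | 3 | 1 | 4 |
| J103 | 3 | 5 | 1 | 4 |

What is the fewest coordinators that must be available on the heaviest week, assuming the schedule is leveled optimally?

Early-start (J100@1, J101@1, J102@1, J103@1) gives peak 14: w1:14  w2:14  w3:14  w4:2  w5:0  w6:0.
Shift J103→4.
Schedule J100@1, J101@1, J102@1, J103@4: w1:9  w2:9  w3:9  w4:7  w5:5  w6:5 — peak 9.

9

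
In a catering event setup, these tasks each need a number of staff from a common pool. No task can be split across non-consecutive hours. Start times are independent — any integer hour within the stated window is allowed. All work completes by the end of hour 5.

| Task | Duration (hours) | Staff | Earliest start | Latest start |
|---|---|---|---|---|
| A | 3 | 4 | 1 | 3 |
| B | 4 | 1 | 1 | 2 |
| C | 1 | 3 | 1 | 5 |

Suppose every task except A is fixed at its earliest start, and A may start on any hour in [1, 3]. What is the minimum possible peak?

5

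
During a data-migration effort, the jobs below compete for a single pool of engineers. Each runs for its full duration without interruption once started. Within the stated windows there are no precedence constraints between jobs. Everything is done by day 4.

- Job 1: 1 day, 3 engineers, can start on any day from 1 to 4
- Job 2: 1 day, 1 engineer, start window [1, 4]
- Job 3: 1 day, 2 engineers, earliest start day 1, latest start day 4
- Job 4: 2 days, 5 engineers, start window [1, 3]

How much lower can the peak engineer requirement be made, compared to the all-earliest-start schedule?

6

Early-start peak: d1:11  d2:5  d3:0  d4:0 ⇒ 11.
Leveled (Job 1@1, Job 2@1, Job 3@2, Job 4@3): d1:4  d2:2  d3:5  d4:5 ⇒ 5.
Reduction 11 − 5 = 6.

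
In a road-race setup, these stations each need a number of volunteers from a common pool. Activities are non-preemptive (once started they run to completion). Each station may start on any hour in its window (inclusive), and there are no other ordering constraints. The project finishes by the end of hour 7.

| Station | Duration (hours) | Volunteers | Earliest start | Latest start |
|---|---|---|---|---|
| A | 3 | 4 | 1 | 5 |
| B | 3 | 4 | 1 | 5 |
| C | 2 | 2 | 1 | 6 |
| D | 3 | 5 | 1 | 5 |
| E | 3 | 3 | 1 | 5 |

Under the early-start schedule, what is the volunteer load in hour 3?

16

At early start, hour 3 has: A, B, D, E.
Demand: 4 + 4 + 5 + 3 = 16.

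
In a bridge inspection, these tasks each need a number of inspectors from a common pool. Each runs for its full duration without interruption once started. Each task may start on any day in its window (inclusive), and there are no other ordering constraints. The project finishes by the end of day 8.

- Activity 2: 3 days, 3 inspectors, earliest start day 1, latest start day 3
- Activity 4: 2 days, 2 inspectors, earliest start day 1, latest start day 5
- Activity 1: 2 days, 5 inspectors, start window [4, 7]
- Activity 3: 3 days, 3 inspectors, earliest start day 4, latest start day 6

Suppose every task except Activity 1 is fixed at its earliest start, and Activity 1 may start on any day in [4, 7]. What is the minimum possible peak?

5

Activity 1@4: d1:5  d2:5  d3:3  d4:8  d5:8  d6:3  d7:0  d8:0 → peak 8
Activity 1@5: d1:5  d2:5  d3:3  d4:3  d5:8  d6:8  d7:0  d8:0 → peak 8
Activity 1@6: d1:5  d2:5  d3:3  d4:3  d5:3  d6:8  d7:5  d8:0 → peak 8
Activity 1@7: d1:5  d2:5  d3:3  d4:3  d5:3  d6:3  d7:5  d8:5 → peak 5
Best is Activity 1@7, peak 5.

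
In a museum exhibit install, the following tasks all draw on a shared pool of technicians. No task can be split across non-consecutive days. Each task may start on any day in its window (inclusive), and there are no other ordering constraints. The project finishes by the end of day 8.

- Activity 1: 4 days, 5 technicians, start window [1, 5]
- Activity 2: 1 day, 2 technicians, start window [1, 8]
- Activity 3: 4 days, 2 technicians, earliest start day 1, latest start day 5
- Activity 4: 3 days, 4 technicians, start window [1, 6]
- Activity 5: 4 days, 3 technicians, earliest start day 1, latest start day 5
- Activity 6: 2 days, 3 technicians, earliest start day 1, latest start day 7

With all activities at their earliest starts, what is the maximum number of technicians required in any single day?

19

Early-start schedule: Activity 1@1, Activity 2@1, Activity 3@1, Activity 4@1, Activity 5@1, Activity 6@1.
Load per day: day 1: 19, day 2: 17, day 3: 14, day 4: 10, day 5: 0, day 6: 0, day 7: 0, day 8: 0.
Peak is 19.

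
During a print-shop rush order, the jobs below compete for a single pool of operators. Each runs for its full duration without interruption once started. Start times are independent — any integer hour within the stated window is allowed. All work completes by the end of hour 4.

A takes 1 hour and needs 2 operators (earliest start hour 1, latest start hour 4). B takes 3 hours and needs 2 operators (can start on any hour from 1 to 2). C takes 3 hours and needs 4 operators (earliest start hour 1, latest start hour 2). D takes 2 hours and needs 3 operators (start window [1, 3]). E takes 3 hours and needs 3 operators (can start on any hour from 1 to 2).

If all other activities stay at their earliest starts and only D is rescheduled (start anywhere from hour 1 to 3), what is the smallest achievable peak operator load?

D@1: h1:14  h2:12  h3:9  h4:0 → peak 14
D@2: h1:11  h2:12  h3:12  h4:0 → peak 12
D@3: h1:11  h2:9  h3:12  h4:3 → peak 12
Best is D@2, peak 12.

12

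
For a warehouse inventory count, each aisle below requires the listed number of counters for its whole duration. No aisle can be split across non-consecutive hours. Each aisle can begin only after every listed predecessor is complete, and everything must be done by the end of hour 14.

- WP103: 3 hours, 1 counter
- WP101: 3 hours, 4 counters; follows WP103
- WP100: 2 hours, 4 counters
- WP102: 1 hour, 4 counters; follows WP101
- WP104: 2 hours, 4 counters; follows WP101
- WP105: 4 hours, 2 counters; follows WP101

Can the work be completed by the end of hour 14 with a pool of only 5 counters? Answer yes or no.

yes

Schedule WP103@1, WP101@4, WP100@1, WP102@7, WP104@8, WP105@10: h1:5  h2:5  h3:1  h4:4  h5:4  h6:4  h7:4  h8:4  h9:4  h10:2  h11:2  h12:2  h13:2  h14:0 — peak 5 ≤ 5.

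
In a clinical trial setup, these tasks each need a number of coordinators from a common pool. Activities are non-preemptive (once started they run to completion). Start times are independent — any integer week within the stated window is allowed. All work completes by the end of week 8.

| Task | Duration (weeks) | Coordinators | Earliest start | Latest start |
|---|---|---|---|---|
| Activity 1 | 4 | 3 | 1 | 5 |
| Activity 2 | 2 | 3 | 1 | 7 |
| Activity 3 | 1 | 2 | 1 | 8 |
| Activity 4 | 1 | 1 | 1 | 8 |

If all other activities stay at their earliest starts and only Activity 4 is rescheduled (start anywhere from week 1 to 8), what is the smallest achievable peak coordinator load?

Activity 4@1: w1:9  w2:6  w3:3  w4:3  w5:0  w6:0  w7:0  w8:0 → peak 9
Activity 4@2: w1:8  w2:7  w3:3  w4:3  w5:0  w6:0  w7:0  w8:0 → peak 8
Activity 4@3: w1:8  w2:6  w3:4  w4:3  w5:0  w6:0  w7:0  w8:0 → peak 8
Activity 4@4: w1:8  w2:6  w3:3  w4:4  w5:0  w6:0  w7:0  w8:0 → peak 8
Activity 4@5: w1:8  w2:6  w3:3  w4:3  w5:1  w6:0  w7:0  w8:0 → peak 8
Activity 4@6: w1:8  w2:6  w3:3  w4:3  w5:0  w6:1  w7:0  w8:0 → peak 8
Activity 4@7: w1:8  w2:6  w3:3  w4:3  w5:0  w6:0  w7:1  w8:0 → peak 8
Activity 4@8: w1:8  w2:6  w3:3  w4:3  w5:0  w6:0  w7:0  w8:1 → peak 8
Best is Activity 4@2, peak 8.

8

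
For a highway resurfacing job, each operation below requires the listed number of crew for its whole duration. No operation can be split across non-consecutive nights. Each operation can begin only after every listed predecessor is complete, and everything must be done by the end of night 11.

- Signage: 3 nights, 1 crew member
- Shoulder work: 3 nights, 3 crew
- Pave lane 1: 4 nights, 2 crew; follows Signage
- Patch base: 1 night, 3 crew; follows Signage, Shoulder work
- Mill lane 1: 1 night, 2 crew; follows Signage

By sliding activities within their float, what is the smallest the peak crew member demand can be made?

Early-start (Signage@1, Shoulder work@1, Pave lane 1@4, Patch base@4, Mill lane 1@4) gives peak 7: n1:4  n2:4  n3:4  n4:7  n5:2  n6:2  n7:2  n8:0  n9:0  n10:0  n11:0.
Shift Patch base→8.
Schedule Signage@1, Shoulder work@1, Pave lane 1@4, Patch base@8, Mill lane 1@4: n1:4  n2:4  n3:4  n4:4  n5:2  n6:2  n7:2  n8:3  n9:0  n10:0  n11:0 — peak 4.

4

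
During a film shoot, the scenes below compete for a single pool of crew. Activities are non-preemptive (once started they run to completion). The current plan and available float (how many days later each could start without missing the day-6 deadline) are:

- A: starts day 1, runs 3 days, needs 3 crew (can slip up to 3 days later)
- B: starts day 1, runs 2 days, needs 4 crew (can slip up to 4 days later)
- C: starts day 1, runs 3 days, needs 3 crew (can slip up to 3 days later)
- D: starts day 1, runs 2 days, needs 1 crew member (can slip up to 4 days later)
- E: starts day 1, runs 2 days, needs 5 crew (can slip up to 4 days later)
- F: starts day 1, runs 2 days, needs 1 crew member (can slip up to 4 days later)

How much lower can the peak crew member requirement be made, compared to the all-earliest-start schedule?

9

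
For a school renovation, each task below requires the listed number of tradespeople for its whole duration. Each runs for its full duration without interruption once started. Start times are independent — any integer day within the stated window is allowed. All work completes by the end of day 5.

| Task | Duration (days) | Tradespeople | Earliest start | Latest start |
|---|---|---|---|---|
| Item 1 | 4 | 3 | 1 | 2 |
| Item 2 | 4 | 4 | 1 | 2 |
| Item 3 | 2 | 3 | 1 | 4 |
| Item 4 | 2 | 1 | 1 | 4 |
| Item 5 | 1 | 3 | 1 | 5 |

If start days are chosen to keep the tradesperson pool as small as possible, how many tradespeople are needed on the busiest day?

10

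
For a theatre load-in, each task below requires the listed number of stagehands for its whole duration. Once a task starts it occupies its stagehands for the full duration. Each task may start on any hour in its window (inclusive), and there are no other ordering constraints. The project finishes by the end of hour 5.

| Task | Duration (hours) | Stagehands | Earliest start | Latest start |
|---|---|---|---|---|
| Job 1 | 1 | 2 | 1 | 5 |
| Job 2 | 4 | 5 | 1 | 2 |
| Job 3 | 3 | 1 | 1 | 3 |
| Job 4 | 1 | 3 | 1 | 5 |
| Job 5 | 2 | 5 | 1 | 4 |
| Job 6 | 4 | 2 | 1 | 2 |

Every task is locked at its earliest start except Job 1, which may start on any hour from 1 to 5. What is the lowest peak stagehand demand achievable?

Job 1@1: h1:18  h2:13  h3:8  h4:7  h5:0 → peak 18
Job 1@2: h1:16  h2:15  h3:8  h4:7  h5:0 → peak 16
Job 1@3: h1:16  h2:13  h3:10  h4:7  h5:0 → peak 16
Job 1@4: h1:16  h2:13  h3:8  h4:9  h5:0 → peak 16
Job 1@5: h1:16  h2:13  h3:8  h4:7  h5:2 → peak 16
Best is Job 1@2, peak 16.

16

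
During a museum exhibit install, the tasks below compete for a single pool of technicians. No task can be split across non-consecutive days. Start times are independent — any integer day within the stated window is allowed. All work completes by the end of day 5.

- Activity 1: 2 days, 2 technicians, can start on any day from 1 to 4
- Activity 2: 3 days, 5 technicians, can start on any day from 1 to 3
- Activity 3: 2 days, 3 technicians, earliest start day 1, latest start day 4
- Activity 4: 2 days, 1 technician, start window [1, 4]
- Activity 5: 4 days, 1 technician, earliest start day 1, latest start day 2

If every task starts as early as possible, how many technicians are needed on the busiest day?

Early-start schedule: Activity 1@1, Activity 2@1, Activity 3@1, Activity 4@1, Activity 5@1.
Load per day: day 1: 12, day 2: 12, day 3: 6, day 4: 1, day 5: 0.
Peak is 12.

12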